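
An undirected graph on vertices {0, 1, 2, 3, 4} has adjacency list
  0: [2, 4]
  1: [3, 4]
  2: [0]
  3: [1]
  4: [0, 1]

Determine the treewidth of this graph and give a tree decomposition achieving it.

Every bag has size at most 2, so the width is 2 − 1 = 1 and tw(G) ≤ 1. G has an edge, so its treewidth is at least 1. Hence tw(G) = 1 exactly.

Treewidth 1.
One such decomposition:
Bags: B1 = {0, 2}  B2 = {0, 4}  B3 = {1, 4}  B4 = {1, 3}
Tree: B1–B2, B2–B3, B3–B4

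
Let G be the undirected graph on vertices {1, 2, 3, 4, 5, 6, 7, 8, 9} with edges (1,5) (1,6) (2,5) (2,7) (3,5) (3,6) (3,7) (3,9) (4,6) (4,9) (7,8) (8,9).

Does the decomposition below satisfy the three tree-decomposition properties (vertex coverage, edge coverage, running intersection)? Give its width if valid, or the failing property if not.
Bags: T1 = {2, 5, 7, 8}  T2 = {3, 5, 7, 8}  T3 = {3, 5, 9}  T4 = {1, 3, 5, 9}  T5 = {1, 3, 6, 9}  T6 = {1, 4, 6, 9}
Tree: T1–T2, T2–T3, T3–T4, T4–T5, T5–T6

A tree decomposition must satisfy three properties: every vertex lies in some bag; for every edge, both endpoints lie together in some bag; and for every vertex, the bags containing it form a connected subtree. Here edge (8,9) lies in no bag, so the decomposition is invalid.

No — edge (8,9) lies in no bag.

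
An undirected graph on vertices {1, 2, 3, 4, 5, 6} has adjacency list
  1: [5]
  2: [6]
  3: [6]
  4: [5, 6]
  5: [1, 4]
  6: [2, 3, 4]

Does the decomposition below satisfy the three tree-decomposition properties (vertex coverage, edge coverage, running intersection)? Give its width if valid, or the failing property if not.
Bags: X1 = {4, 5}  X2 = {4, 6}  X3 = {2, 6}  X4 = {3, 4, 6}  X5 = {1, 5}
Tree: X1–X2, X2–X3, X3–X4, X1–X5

A tree decomposition must satisfy three properties: every vertex lies in some bag; for every edge, both endpoints lie together in some bag; and for every vertex, the bags containing it form a connected subtree. Here bags containing vertex 4 are not connected in the tree, so the decomposition is invalid.

No — bags containing vertex 4 are not connected in the tree.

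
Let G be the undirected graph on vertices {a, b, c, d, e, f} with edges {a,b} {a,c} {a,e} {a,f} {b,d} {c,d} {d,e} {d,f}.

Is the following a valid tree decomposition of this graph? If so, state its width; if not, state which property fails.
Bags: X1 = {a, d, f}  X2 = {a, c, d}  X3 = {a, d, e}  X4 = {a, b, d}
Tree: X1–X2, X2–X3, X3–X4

Yes; width 2.

Checking the three conditions: (i) the bags cover all of {a, b, c, d, e, f}; (ii) for each edge, some bag contains both endpoints; (iii) the bags containing any fixed vertex form a subtree. All hold, so the decomposition is valid with width 3 − 1 = 2.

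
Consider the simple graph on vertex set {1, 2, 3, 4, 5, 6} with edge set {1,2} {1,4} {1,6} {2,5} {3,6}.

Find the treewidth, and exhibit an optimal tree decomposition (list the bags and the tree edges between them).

Treewidth 1.
One optimal decomposition is:
Bags: B1 = {1, 2}  B2 = {2, 5}  B3 = {1, 4}  B4 = {1, 6}  B5 = {3, 6}
Tree: B1–B2, B1–B3, B3–B4, B4–B5

The largest bag has 2 vertices, giving width 1; this decomposition certifies tw(G) ≤ 1. G has an edge, so its treewidth is at least 1. Combining the bounds, tw(G) = 1.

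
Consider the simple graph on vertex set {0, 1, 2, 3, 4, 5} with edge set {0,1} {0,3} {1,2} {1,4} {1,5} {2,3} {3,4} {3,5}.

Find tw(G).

A width-2 tree decomposition is:
Bags: B1 = {1, 2, 3}  B2 = {0, 1, 3}  B3 = {1, 3, 4}  B4 = {1, 3, 5}
Tree: B1–B2, B2–B3, B3–B4
Each bag holds 3 vertices, so the decomposition has width 2, which upper-bounds the treewidth. Since 2–1–0–3–2 is a cycle in G, G is not acyclic. Forests are exactly the graphs of treewidth ≤ 1, so tw(G) ≥ 2. Therefore the treewidth is 2.

2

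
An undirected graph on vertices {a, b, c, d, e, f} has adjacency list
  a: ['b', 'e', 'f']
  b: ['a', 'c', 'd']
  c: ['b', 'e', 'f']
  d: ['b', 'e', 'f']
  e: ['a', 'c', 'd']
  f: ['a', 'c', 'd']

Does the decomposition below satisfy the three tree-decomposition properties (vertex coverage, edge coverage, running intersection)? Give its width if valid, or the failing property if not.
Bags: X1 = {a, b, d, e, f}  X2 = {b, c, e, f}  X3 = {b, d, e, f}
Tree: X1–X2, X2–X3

A tree decomposition must satisfy three properties: every vertex lies in some bag; for every edge, both endpoints lie together in some bag; and for every vertex, the bags containing it form a connected subtree. Here bags containing vertex d are not connected in the tree, so the decomposition is invalid.

No — bags containing vertex d are not connected in the tree.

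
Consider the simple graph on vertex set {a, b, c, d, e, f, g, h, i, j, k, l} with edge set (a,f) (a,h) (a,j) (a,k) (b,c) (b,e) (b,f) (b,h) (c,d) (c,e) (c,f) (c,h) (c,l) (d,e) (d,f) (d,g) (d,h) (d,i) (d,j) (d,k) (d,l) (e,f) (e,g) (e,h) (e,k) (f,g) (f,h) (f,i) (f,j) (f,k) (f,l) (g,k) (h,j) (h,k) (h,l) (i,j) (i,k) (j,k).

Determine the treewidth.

4

A width-4 tree decomposition is:
Bags: B1 = {c, d, e, f, h}  B2 = {d, e, f, h, k}  B3 = {d, f, h, j, k}  B4 = {c, d, f, h, l}  B5 = {d, e, f, g, k}  B6 = {b, c, e, f, h}  B7 = {a, f, h, j, k}  B8 = {d, f, i, j, k}
Tree: B1–B2, B2–B3, B1–B4, B2–B5, B1–B6, B3–B7, B3–B8
Each bag holds 5 vertices, so the decomposition has width 4, which upper-bounds the treewidth. For the lower bound, the 5 vertices {d, e, f, g, k} are pairwise adjacent, and any tree decomposition puts a clique entirely inside one bag — forcing width ≥ 4. Hence tw(G) = 4 exactly.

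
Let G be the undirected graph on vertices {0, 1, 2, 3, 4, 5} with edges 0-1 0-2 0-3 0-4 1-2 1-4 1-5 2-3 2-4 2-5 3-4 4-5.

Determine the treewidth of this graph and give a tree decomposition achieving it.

The largest bag has 4 vertices, giving width 3; this decomposition certifies tw(G) ≤ 3. On the other hand G contains the 4-clique {0, 1, 2, 4}. A clique must lie in a single bag of any decomposition, so no decomposition can have width below 3. Therefore the treewidth is 3.

Treewidth 3.
One optimal decomposition is:
Bags: B1 = {0, 1, 2, 4}  B2 = {0, 2, 3, 4}  B3 = {1, 2, 4, 5}
Tree: B1–B2, B1–B3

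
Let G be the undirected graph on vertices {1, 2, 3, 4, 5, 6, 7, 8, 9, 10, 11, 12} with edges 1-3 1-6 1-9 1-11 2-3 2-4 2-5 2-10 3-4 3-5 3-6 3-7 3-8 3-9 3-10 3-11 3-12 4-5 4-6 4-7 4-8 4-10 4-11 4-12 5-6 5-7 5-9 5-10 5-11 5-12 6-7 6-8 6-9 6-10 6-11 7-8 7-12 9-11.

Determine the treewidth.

A width-4 tree decomposition is:
Bags: B1 = {3, 4, 5, 6, 11}  B2 = {3, 5, 6, 9, 11}  B3 = {3, 4, 5, 6, 10}  B4 = {2, 3, 4, 5, 10}  B5 = {3, 4, 5, 6, 7}  B6 = {1, 3, 6, 9, 11}  B7 = {3, 4, 5, 7, 12}  B8 = {3, 4, 6, 7, 8}
Tree: B1–B2, B1–B3, B3–B4, B1–B5, B2–B6, B5–B7, B5–B8
Every bag has size at most 5, so the width is 5 − 1 = 4 and tw(G) ≤ 4. On the other hand G contains the 5-clique {1, 3, 6, 9, 11}. A clique must lie in a single bag of any decomposition, so no decomposition can have width below 4. The upper and lower bounds meet at 4, so that is the treewidth.

4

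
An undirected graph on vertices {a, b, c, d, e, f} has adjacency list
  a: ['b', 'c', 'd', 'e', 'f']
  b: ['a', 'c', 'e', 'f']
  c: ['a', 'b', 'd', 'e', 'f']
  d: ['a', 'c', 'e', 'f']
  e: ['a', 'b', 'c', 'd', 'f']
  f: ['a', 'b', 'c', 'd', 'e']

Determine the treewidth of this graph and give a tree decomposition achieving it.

Treewidth 4.
One such decomposition:
Bags: B1 = {a, b, c, e, f}  B2 = {a, c, d, e, f}
Tree: B1–B2

Each bag holds 5 vertices, so the decomposition has width 4, which upper-bounds the treewidth. Conversely, {a, c, d, e, f} is a clique of size 5, and the vertices of any clique must share a bag in every tree decomposition; so some bag has ≥ 5 vertices and tw(G) ≥ 4. Therefore the treewidth is 4.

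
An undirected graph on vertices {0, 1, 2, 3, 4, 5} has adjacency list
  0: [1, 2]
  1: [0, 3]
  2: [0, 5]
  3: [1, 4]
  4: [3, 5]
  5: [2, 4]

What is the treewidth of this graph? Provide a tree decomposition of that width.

Every bag has size at most 3, so the width is 3 − 1 = 2 and tw(G) ≤ 2. Since 3–4–5–2–0–1–3 is a cycle in G, G is not acyclic. Forests are exactly the graphs of treewidth ≤ 1, so tw(G) ≥ 2. Therefore the treewidth is 2.

Treewidth 2.
One such decomposition:
Bags: B1 = {3, 4, 5}  B2 = {2, 3, 5}  B3 = {0, 2, 3}  B4 = {0, 1, 3}
Tree: B1–B2, B2–B3, B3–B4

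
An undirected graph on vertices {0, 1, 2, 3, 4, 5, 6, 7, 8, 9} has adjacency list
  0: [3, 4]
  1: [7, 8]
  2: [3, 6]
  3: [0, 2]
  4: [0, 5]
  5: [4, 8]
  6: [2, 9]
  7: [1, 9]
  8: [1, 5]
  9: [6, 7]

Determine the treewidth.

A width-2 tree decomposition is:
Bags: B1 = {1, 7, 9}  B2 = {1, 6, 9}  B3 = {1, 2, 6}  B4 = {1, 2, 3}  B5 = {0, 1, 3}  B6 = {0, 1, 4}  B7 = {1, 4, 5}  B8 = {1, 5, 8}
Tree: B1–B2, B2–B3, B3–B4, B4–B5, B5–B6, B6–B7, B7–B8
Each bag holds 3 vertices, so the decomposition has width 2, which upper-bounds the treewidth. The edges 1–7–9–6–2–3–0–4–5–8–1 form a cycle, so G is not a tree and its treewidth is at least 2. The upper and lower bounds meet at 2, so that is the treewidth.

2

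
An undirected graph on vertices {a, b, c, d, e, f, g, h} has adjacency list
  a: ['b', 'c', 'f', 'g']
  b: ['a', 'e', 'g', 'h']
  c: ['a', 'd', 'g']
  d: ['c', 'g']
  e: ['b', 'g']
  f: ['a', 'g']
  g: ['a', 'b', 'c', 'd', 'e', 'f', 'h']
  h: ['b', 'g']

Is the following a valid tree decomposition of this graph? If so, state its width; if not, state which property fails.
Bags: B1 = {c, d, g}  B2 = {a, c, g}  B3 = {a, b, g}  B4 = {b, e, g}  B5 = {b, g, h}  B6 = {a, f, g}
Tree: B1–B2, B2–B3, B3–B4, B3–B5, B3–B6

Yes; width 2.

Every vertex of G appears in some bag (union = {a, b, c, d, e, f, g, h}); every edge is covered by a bag; and for each vertex v the set of bags containing v is connected in the bag tree. The decomposition is therefore valid. The largest bag has 3 vertices, so the width is 2.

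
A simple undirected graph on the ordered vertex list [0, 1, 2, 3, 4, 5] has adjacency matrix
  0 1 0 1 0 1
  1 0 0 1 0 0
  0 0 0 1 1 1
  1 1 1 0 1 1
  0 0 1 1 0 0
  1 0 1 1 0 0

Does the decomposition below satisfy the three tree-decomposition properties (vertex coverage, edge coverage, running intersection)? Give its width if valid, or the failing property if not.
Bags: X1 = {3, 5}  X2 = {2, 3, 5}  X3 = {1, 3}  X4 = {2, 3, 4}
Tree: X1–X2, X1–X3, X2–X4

No — vertex 0 appears in no bag.

A tree decomposition must satisfy three properties: every vertex lies in some bag; for every edge, both endpoints lie together in some bag; and for every vertex, the bags containing it form a connected subtree. Here vertex 0 appears in no bag, so the decomposition is invalid.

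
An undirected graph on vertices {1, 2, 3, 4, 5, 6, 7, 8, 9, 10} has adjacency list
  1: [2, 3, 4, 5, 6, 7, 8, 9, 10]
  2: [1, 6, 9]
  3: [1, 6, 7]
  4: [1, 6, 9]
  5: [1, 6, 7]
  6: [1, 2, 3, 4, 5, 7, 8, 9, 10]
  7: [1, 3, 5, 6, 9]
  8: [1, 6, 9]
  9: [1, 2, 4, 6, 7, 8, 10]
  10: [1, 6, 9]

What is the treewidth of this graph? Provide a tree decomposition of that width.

Each bag holds 4 vertices, so the decomposition has width 3, which upper-bounds the treewidth. Conversely, {1, 2, 6, 9} is a clique of size 4, and the vertices of any clique must share a bag in every tree decomposition; so some bag has ≥ 4 vertices and tw(G) ≥ 3. Combining the bounds, tw(G) = 3.

Treewidth 3.
One such decomposition:
Bags: B1 = {1, 6, 7, 9}  B2 = {1, 2, 6, 9}  B3 = {1, 6, 9, 10}  B4 = {1, 5, 6, 7}  B5 = {1, 6, 8, 9}  B6 = {1, 4, 6, 9}  B7 = {1, 3, 6, 7}
Tree: B1–B2, B1–B3, B1–B4, B2–B5, B5–B6, B4–B7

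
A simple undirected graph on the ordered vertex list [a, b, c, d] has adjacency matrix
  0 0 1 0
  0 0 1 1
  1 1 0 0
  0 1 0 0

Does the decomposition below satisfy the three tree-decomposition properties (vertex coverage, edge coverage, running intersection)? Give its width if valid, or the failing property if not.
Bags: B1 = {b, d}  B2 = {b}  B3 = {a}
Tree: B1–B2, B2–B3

A tree decomposition must satisfy three properties: every vertex lies in some bag; for every edge, both endpoints lie together in some bag; and for every vertex, the bags containing it form a connected subtree. Here vertex c appears in no bag, so the decomposition is invalid.

No — vertex c appears in no bag.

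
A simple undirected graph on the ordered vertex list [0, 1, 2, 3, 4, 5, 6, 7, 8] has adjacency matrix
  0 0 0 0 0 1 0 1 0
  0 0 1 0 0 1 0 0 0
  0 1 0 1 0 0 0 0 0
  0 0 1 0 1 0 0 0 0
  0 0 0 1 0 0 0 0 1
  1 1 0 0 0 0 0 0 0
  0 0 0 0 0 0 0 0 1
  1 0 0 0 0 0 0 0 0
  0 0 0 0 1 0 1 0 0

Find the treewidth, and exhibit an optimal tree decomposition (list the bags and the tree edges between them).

Every bag has size at most 2, so the width is 2 − 1 = 1 and tw(G) ≤ 1. Any graph with an edge has treewidth ≥ 1, and G has the edge 6–8. Therefore the treewidth is 1.

Treewidth 1.
One such decomposition:
Bags: B1 = {6, 8}  B2 = {4, 8}  B3 = {3, 4}  B4 = {2, 3}  B5 = {1, 2}  B6 = {1, 5}  B7 = {0, 5}  B8 = {0, 7}
Tree: B1–B2, B2–B3, B3–B4, B4–B5, B5–B6, B6–B7, B7–B8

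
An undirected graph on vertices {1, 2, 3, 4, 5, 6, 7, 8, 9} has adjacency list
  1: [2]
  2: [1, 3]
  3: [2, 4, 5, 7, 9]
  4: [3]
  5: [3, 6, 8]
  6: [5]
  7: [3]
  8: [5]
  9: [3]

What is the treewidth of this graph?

A width-1 tree decomposition is:
Bags: B1 = {3, 5}  B2 = {3, 9}  B3 = {2, 3}  B4 = {5, 6}  B5 = {5, 8}  B6 = {1, 2}  B7 = {3, 4}  B8 = {3, 7}
Tree: B1–B2, B2–B3, B1–B4, B4–B5, B3–B6, B1–B7, B1–B8
Each bag holds 2 vertices, so the decomposition has width 1, which upper-bounds the treewidth. G has an edge, so its treewidth is at least 1. Therefore the treewidth is 1.

1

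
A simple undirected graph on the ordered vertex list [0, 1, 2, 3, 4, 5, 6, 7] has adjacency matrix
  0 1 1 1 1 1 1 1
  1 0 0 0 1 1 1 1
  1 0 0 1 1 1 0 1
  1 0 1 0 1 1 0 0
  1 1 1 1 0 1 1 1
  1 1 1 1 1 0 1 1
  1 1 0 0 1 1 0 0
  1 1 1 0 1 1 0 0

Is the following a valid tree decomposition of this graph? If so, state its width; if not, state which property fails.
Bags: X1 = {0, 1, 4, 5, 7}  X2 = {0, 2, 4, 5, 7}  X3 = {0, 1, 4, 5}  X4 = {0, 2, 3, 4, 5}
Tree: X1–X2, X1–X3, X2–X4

A tree decomposition must satisfy three properties: every vertex lies in some bag; for every edge, both endpoints lie together in some bag; and for every vertex, the bags containing it form a connected subtree. Here vertex 6 appears in no bag, so the decomposition is invalid.

No — vertex 6 appears in no bag.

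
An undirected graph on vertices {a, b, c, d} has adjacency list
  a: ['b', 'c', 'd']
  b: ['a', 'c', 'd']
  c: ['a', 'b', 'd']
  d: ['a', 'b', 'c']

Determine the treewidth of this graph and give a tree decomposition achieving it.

With just one bag of size 4, the width is 4 − 1 = 3, so tw(G) ≤ 3. Conversely, {a, b, c, d} is a clique of size 4, and the vertices of any clique must share a bag in every tree decomposition; so some bag has ≥ 4 vertices and tw(G) ≥ 3. Hence tw(G) = 3 exactly.

Treewidth 3.
Bags: B1 = {a, b, c, d}
Tree: (single bag)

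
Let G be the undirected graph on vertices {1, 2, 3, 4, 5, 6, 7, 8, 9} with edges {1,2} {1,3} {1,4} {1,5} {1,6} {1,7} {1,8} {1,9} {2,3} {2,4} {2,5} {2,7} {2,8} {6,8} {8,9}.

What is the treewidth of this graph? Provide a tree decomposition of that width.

Treewidth 2.
One such decomposition:
Bags: B1 = {1, 2, 8}  B2 = {1, 2, 3}  B3 = {1, 2, 5}  B4 = {1, 2, 4}  B5 = {1, 6, 8}  B6 = {1, 2, 7}  B7 = {1, 8, 9}
Tree: B1–B2, B1–B3, B1–B4, B1–B5, B3–B6, B1–B7

The largest bag has 3 vertices, giving width 2; this decomposition certifies tw(G) ≤ 2. Conversely, {1, 8, 9} is a clique of size 3, and the vertices of any clique must share a bag in every tree decomposition; so some bag has ≥ 3 vertices and tw(G) ≥ 2. Combining the bounds, tw(G) = 2.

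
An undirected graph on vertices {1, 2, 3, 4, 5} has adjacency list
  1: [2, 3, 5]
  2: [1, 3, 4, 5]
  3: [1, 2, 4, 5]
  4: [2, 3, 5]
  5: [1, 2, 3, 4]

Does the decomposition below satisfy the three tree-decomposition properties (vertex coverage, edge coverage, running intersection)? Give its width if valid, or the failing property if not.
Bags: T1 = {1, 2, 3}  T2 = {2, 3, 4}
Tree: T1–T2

No — vertex 5 appears in no bag.

A tree decomposition must satisfy three properties: every vertex lies in some bag; for every edge, both endpoints lie together in some bag; and for every vertex, the bags containing it form a connected subtree. Here vertex 5 appears in no bag, so the decomposition is invalid.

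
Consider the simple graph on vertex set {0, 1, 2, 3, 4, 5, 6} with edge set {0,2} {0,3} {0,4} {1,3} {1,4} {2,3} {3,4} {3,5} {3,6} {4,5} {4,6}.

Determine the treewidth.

2

A width-2 tree decomposition is:
Bags: B1 = {3, 4, 5}  B2 = {1, 3, 4}  B3 = {3, 4, 6}  B4 = {0, 3, 4}  B5 = {0, 2, 3}
Tree: B1–B2, B2–B3, B2–B4, B4–B5
Every bag has size at most 3, so the width is 3 − 1 = 2 and tw(G) ≤ 2. On the other hand G contains the 3-clique {0, 2, 3}. A clique must lie in a single bag of any decomposition, so no decomposition can have width below 2. The upper and lower bounds meet at 2, so that is the treewidth.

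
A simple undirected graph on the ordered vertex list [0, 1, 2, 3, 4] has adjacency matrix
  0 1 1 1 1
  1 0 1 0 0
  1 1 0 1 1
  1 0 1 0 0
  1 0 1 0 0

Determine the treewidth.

2

A width-2 tree decomposition is:
Bags: B1 = {0, 2, 3}  B2 = {0, 1, 2}  B3 = {0, 2, 4}
Tree: B1–B2, B1–B3
Each bag holds 3 vertices, so the decomposition has width 2, which upper-bounds the treewidth. On the other hand G contains the 3-clique {0, 1, 2}. A clique must lie in a single bag of any decomposition, so no decomposition can have width below 2. The upper and lower bounds meet at 2, so that is the treewidth.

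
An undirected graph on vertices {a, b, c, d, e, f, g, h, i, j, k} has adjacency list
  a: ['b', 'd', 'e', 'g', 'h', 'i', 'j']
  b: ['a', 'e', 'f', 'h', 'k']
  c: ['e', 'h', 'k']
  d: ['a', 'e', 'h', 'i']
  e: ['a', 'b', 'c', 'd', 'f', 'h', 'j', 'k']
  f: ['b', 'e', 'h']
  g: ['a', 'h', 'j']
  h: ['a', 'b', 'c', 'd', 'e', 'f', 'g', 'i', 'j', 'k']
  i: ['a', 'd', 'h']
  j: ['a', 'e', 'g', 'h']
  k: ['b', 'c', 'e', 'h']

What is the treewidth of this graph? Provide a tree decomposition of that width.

Each bag holds 4 vertices, so the decomposition has width 3, which upper-bounds the treewidth. For the lower bound, the 4 vertices {a, g, h, j} are pairwise adjacent, and any tree decomposition puts a clique entirely inside one bag — forcing width ≥ 3. Therefore the treewidth is 3.

Treewidth 3.
Bags: B1 = {a, b, e, h}  B2 = {b, e, h, k}  B3 = {a, d, e, h}  B4 = {c, e, h, k}  B5 = {b, e, f, h}  B6 = {a, d, h, i}  B7 = {a, e, h, j}  B8 = {a, g, h, j}
Tree: B1–B2, B1–B3, B2–B4, B1–B5, B3–B6, B3–B7, B7–B8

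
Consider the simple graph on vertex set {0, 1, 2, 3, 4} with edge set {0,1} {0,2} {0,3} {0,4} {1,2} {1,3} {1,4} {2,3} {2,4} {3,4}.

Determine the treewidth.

4

A width-4 tree decomposition is:
Bags: B1 = {0, 1, 2, 3, 4}
Tree: (single bag)
With just one bag of size 5, the width is 5 − 1 = 4, so tw(G) ≤ 4. Conversely, {0, 1, 2, 3, 4} is a clique of size 5, and the vertices of any clique must share a bag in every tree decomposition; so some bag has ≥ 5 vertices and tw(G) ≥ 4. The upper and lower bounds meet at 4, so that is the treewidth.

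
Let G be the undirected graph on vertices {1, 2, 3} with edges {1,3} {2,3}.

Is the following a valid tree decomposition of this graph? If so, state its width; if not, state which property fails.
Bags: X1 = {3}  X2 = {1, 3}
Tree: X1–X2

No — vertex 2 appears in no bag.

A tree decomposition must satisfy three properties: every vertex lies in some bag; for every edge, both endpoints lie together in some bag; and for every vertex, the bags containing it form a connected subtree. Here vertex 2 appears in no bag, so the decomposition is invalid.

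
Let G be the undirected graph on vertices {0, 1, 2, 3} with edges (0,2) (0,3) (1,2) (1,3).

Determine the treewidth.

2

A width-2 tree decomposition is:
Bags: B1 = {0, 2, 3}  B2 = {1, 2, 3}
Tree: B1–B2
The largest bag has 3 vertices, giving width 2; this decomposition certifies tw(G) ≤ 2. For the lower bound, G contains the cycle 2–0–3–1–2, so G is not a forest; only forests have treewidth ≤ 1, hence tw(G) ≥ 2. The upper and lower bounds meet at 2, so that is the treewidth.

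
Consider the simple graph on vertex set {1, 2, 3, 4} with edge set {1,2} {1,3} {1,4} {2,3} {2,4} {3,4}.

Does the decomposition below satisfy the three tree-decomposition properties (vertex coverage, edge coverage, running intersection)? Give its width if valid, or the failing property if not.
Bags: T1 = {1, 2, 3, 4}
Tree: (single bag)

Vertex coverage: the bags together contain {1, 2, 3, 4}, the full vertex set. Edge coverage: each edge of G has both endpoints in at least one bag. Running intersection: for every vertex, the bags containing it form a connected subtree. All three properties hold, so this is a valid tree decomposition of width max|bag| − 1 = 3, and hence tw(G) ≤ 3.

Yes; width 3.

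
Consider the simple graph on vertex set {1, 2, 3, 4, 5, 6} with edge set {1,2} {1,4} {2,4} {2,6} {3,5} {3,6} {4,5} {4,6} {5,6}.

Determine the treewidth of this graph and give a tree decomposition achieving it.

Treewidth 2.
Bags: B1 = {3, 5, 6}  B2 = {4, 5, 6}  B3 = {2, 4, 6}  B4 = {1, 2, 4}
Tree: B1–B2, B2–B3, B3–B4

Each bag holds 3 vertices, so the decomposition has width 2, which upper-bounds the treewidth. For the lower bound, the 3 vertices {3, 5, 6} are pairwise adjacent, and any tree decomposition puts a clique entirely inside one bag — forcing width ≥ 2. Combining the bounds, tw(G) = 2.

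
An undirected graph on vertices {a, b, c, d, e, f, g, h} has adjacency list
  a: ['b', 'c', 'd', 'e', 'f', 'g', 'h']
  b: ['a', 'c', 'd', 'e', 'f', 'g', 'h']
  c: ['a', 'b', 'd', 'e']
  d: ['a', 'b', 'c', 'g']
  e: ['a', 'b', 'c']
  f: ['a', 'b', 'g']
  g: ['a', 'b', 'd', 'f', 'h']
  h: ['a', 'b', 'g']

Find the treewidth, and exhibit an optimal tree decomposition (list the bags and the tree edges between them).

The largest bag has 4 vertices, giving width 3; this decomposition certifies tw(G) ≤ 3. On the other hand G contains the 4-clique {a, b, d, g}. A clique must lie in a single bag of any decomposition, so no decomposition can have width below 3. Hence tw(G) = 3 exactly.

Treewidth 3.
Bags: B1 = {a, b, f, g}  B2 = {a, b, d, g}  B3 = {a, b, g, h}  B4 = {a, b, c, d}  B5 = {a, b, c, e}
Tree: B1–B2, B2–B3, B2–B4, B4–B5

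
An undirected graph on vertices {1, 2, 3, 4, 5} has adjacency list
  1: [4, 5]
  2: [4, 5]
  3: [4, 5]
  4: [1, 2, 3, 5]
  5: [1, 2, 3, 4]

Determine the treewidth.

2

A width-2 tree decomposition is:
Bags: B1 = {1, 4, 5}  B2 = {2, 4, 5}  B3 = {3, 4, 5}
Tree: B1–B2, B1–B3
Every bag has size at most 3, so the width is 3 − 1 = 2 and tw(G) ≤ 2. Conversely, {1, 4, 5} is a clique of size 3, and the vertices of any clique must share a bag in every tree decomposition; so some bag has ≥ 3 vertices and tw(G) ≥ 2. The upper and lower bounds meet at 2, so that is the treewidth.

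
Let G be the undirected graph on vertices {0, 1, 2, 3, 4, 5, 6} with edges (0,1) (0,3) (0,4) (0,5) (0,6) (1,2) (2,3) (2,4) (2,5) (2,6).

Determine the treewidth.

2

A width-2 tree decomposition is:
Bags: B1 = {0, 2, 3}  B2 = {0, 2, 5}  B3 = {0, 2, 6}  B4 = {0, 1, 2}  B5 = {0, 2, 4}
Tree: B1–B2, B2–B3, B3–B4, B4–B5
The largest bag has 3 vertices, giving width 2; this decomposition certifies tw(G) ≤ 2. For the lower bound, G contains the cycle 0–3–2–5–0, so G is not a forest; only forests have treewidth ≤ 1, hence tw(G) ≥ 2. Hence tw(G) = 2 exactly.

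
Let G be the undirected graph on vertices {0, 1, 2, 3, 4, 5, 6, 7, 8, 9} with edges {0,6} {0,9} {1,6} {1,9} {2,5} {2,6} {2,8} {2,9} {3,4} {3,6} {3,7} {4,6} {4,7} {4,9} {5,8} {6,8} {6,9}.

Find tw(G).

2

A width-2 tree decomposition is:
Bags: B1 = {4, 6, 9}  B2 = {3, 4, 6}  B3 = {2, 6, 9}  B4 = {3, 4, 7}  B5 = {0, 6, 9}  B6 = {1, 6, 9}  B7 = {2, 6, 8}  B8 = {2, 5, 8}
Tree: B1–B2, B1–B3, B2–B4, B1–B5, B3–B6, B3–B7, B7–B8
Every bag has size at most 3, so the width is 3 − 1 = 2 and tw(G) ≤ 2. Conversely, {2, 5, 8} is a clique of size 3, and the vertices of any clique must share a bag in every tree decomposition; so some bag has ≥ 3 vertices and tw(G) ≥ 2. Combining the bounds, tw(G) = 2.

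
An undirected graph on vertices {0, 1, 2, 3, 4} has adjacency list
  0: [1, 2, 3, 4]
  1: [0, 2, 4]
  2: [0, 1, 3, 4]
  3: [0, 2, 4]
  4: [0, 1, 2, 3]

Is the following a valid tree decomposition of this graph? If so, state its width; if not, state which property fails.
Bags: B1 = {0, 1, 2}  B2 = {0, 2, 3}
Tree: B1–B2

No — vertex 4 appears in no bag.

A tree decomposition must satisfy three properties: every vertex lies in some bag; for every edge, both endpoints lie together in some bag; and for every vertex, the bags containing it form a connected subtree. Here vertex 4 appears in no bag, so the decomposition is invalid.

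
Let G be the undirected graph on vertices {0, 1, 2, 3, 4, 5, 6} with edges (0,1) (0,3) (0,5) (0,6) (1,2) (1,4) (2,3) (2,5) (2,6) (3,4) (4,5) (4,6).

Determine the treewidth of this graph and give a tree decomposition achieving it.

Treewidth 3.
One optimal decomposition is:
Bags: B1 = {0, 2, 4, 6}  B2 = {0, 2, 3, 4}  B3 = {0, 1, 2, 4}  B4 = {0, 2, 4, 5}
Tree: B1–B2, B2–B3, B3–B4

Each bag holds 4 vertices, so the decomposition has width 3, which upper-bounds the treewidth. For the lower bound: the 4 vertex sets {2,6}, {3,4}, {0}, {1} are disjoint, each induces a connected subgraph, and every pair is joined by at least one edge of G. Contracting each set to a single vertex therefore yields K_{4} as a minor, and since treewidth is minor-monotone, tw(G) ≥ tw(K_{4}) = 3. Therefore the treewidth is 3.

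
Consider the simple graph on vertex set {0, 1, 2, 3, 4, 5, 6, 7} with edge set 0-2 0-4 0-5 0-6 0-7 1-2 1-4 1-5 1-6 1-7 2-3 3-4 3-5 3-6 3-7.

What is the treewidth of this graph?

A width-3 tree decomposition is:
Bags: B1 = {0, 1, 3, 5}  B2 = {0, 1, 3, 7}  B3 = {0, 1, 2, 3}  B4 = {0, 1, 3, 6}  B5 = {0, 1, 3, 4}
Tree: B1–B2, B2–B3, B3–B4, B4–B5
The largest bag has 4 vertices, giving width 3; this decomposition certifies tw(G) ≤ 3. For the lower bound: the 4 vertex sets {3,5}, {0,7}, {1}, {2} are disjoint, each induces a connected subgraph, and every pair is joined by at least one edge of G. Contracting each set to a single vertex therefore yields K_{4} as a minor, and since treewidth is minor-monotone, tw(G) ≥ tw(K_{4}) = 3. The upper and lower bounds meet at 3, so that is the treewidth.

3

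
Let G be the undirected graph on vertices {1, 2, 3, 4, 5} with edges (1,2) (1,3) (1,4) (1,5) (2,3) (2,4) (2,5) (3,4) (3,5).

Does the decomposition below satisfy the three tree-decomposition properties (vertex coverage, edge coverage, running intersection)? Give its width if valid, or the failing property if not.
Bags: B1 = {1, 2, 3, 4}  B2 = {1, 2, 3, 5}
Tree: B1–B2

Every vertex of G appears in some bag (union = {1, 2, 3, 4, 5}); every edge is covered by a bag; and for each vertex v the set of bags containing v is connected in the bag tree. The decomposition is therefore valid. The largest bag has 4 vertices, so the width is 3.

Yes; width 3.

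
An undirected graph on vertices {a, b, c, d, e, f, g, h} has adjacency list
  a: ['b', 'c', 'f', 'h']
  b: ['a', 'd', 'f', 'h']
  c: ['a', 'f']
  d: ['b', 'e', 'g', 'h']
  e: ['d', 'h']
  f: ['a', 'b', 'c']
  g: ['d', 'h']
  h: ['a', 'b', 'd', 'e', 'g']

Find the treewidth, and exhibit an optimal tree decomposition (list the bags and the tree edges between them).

Treewidth 2.
One optimal decomposition is:
Bags: B1 = {b, d, h}  B2 = {a, b, h}  B3 = {a, b, f}  B4 = {d, e, h}  B5 = {d, g, h}  B6 = {a, c, f}
Tree: B1–B2, B2–B3, B1–B4, B4–B5, B3–B6

The largest bag has 3 vertices, giving width 2; this decomposition certifies tw(G) ≤ 2. Conversely, {d, g, h} is a clique of size 3, and the vertices of any clique must share a bag in every tree decomposition; so some bag has ≥ 3 vertices and tw(G) ≥ 2. The upper and lower bounds meet at 2, so that is the treewidth.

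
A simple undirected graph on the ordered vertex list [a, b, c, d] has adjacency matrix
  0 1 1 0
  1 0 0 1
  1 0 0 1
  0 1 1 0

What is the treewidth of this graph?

A width-2 tree decomposition is:
Bags: B1 = {a, b, c}  B2 = {b, c, d}
Tree: B1–B2
The largest bag has 3 vertices, giving width 2; this decomposition certifies tw(G) ≤ 2. Since b–a–c–d–b is a cycle in G, G is not acyclic. Forests are exactly the graphs of treewidth ≤ 1, so tw(G) ≥ 2. Hence tw(G) = 2 exactly.

2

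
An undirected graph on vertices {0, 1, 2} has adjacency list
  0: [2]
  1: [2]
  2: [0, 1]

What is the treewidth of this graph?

A width-1 tree decomposition is:
Bags: B1 = {0, 2}  B2 = {1, 2}
Tree: B1–B2
Every bag has size at most 2, so the width is 2 − 1 = 1 and tw(G) ≤ 1. Since G has at least one edge (e.g. 0–2), it is not an edgeless graph, so tw(G) ≥ 1. Therefore the treewidth is 1.

1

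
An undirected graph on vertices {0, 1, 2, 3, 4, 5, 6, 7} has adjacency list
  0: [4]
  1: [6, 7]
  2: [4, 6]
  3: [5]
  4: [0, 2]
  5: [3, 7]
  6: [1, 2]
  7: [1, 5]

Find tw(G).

A width-1 tree decomposition is:
Bags: B1 = {0, 4}  B2 = {2, 4}  B3 = {2, 6}  B4 = {1, 6}  B5 = {1, 7}  B6 = {5, 7}  B7 = {3, 5}
Tree: B1–B2, B2–B3, B3–B4, B4–B5, B5–B6, B6–B7
The largest bag has 2 vertices, giving width 1; this decomposition certifies tw(G) ≤ 1. Any graph with an edge has treewidth ≥ 1, and G has the edge 0–4. Combining the bounds, tw(G) = 1.

1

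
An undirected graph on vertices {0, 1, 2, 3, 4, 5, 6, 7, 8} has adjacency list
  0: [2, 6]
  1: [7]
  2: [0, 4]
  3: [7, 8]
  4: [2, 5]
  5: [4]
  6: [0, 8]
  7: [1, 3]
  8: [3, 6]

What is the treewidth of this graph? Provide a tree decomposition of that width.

Every bag has size at most 2, so the width is 2 − 1 = 1 and tw(G) ≤ 1. Any graph with an edge has treewidth ≥ 1, and G has the edge 5–4. Combining the bounds, tw(G) = 1.

Treewidth 1.
One such decomposition:
Bags: B1 = {4, 5}  B2 = {2, 4}  B3 = {0, 2}  B4 = {0, 6}  B5 = {6, 8}  B6 = {3, 8}  B7 = {3, 7}  B8 = {1, 7}
Tree: B1–B2, B2–B3, B3–B4, B4–B5, B5–B6, B6–B7, B7–B8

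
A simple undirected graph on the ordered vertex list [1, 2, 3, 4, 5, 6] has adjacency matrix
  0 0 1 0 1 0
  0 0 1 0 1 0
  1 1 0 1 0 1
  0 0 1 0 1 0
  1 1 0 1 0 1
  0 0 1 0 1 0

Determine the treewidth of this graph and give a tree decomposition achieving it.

The largest bag has 3 vertices, giving width 2; this decomposition certifies tw(G) ≤ 2. For the lower bound, G contains the cycle 5–6–3–1–5, so G is not a forest; only forests have treewidth ≤ 1, hence tw(G) ≥ 2. Combining the bounds, tw(G) = 2.

Treewidth 2.
One such decomposition:
Bags: B1 = {3, 5, 6}  B2 = {1, 3, 5}  B3 = {3, 4, 5}  B4 = {2, 3, 5}
Tree: B1–B2, B2–B3, B3–B4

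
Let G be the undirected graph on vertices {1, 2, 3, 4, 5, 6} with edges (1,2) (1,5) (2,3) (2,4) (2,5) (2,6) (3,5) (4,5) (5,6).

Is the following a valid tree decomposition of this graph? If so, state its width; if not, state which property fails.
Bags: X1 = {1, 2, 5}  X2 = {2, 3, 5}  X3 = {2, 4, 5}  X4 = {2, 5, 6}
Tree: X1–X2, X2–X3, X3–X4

Vertex coverage: the bags together contain {1, 2, 3, 4, 5, 6}, the full vertex set. Edge coverage: each edge of G has both endpoints in at least one bag. Running intersection: for every vertex, the bags containing it form a connected subtree. All three properties hold, so this is a valid tree decomposition of width max|bag| − 1 = 2, and hence tw(G) ≤ 2.

Yes; width 2.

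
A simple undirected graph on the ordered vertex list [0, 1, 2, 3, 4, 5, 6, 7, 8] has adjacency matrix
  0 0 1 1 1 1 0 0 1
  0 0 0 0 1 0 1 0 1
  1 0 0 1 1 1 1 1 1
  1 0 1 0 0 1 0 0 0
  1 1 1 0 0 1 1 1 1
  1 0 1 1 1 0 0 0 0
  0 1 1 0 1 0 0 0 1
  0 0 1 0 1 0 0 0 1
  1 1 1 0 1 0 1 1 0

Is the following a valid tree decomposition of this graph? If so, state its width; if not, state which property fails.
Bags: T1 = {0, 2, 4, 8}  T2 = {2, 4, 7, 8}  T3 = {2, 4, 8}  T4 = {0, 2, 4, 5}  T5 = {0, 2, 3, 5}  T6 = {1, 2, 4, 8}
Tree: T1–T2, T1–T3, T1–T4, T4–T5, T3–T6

A tree decomposition must satisfy three properties: every vertex lies in some bag; for every edge, both endpoints lie together in some bag; and for every vertex, the bags containing it form a connected subtree. Here vertex 6 appears in no bag, so the decomposition is invalid.

No — vertex 6 appears in no bag.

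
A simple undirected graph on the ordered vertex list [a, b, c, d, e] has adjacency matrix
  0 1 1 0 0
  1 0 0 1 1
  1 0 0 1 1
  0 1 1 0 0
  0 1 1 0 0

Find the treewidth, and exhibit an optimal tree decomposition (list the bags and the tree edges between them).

The largest bag has 3 vertices, giving width 2; this decomposition certifies tw(G) ≤ 2. Since a–c–e–b–a is a cycle in G, G is not acyclic. Forests are exactly the graphs of treewidth ≤ 1, so tw(G) ≥ 2. Therefore the treewidth is 2.

Treewidth 2.
Bags: B1 = {a, b, c}  B2 = {b, c, e}  B3 = {b, c, d}
Tree: B1–B2, B2–B3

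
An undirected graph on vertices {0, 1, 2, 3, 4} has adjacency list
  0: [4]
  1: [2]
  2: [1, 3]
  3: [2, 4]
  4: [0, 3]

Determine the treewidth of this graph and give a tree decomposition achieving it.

Treewidth 1.
Bags: B1 = {2, 3}  B2 = {3, 4}  B3 = {1, 2}  B4 = {0, 4}
Tree: B1–B2, B1–B3, B2–B4

The largest bag has 2 vertices, giving width 1; this decomposition certifies tw(G) ≤ 1. G has an edge, so its treewidth is at least 1. Therefore the treewidth is 1.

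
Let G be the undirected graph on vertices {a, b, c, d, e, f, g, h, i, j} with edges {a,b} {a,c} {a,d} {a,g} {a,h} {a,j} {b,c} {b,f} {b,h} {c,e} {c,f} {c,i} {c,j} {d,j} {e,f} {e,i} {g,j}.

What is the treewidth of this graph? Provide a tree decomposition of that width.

Each bag holds 3 vertices, so the decomposition has width 2, which upper-bounds the treewidth. On the other hand G contains the 3-clique {a, d, j}. A clique must lie in a single bag of any decomposition, so no decomposition can have width below 2. Combining the bounds, tw(G) = 2.

Treewidth 2.
Bags: B1 = {a, c, j}  B2 = {a, b, c}  B3 = {a, d, j}  B4 = {a, g, j}  B5 = {b, c, f}  B6 = {c, e, f}  B7 = {c, e, i}  B8 = {a, b, h}
Tree: B1–B2, B1–B3, B3–B4, B2–B5, B5–B6, B6–B7, B2–B8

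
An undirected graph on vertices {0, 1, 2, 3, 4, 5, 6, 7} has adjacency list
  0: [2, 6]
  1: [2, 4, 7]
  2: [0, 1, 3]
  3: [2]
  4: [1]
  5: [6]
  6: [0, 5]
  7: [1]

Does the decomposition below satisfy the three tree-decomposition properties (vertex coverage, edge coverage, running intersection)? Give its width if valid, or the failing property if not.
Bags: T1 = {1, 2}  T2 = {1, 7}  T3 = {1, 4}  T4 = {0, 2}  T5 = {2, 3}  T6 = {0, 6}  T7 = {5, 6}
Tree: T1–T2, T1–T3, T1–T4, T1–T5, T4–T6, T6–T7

Every vertex of G appears in some bag (union = {0, 1, 2, 3, 4, 5, 6, 7}); every edge is covered by a bag; and for each vertex v the set of bags containing v is connected in the bag tree. The decomposition is therefore valid. The largest bag has 2 vertices, so the width is 1.

Yes; width 1.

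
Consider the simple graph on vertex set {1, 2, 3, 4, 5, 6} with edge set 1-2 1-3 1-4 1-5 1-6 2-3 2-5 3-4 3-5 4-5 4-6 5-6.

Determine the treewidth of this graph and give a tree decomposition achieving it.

Treewidth 3.
One optimal decomposition is:
Bags: B1 = {1, 2, 3, 5}  B2 = {1, 3, 4, 5}  B3 = {1, 4, 5, 6}
Tree: B1–B2, B2–B3

Every bag has size at most 4, so the width is 4 − 1 = 3 and tw(G) ≤ 3. On the other hand G contains the 4-clique {1, 2, 3, 5}. A clique must lie in a single bag of any decomposition, so no decomposition can have width below 3. Therefore the treewidth is 3.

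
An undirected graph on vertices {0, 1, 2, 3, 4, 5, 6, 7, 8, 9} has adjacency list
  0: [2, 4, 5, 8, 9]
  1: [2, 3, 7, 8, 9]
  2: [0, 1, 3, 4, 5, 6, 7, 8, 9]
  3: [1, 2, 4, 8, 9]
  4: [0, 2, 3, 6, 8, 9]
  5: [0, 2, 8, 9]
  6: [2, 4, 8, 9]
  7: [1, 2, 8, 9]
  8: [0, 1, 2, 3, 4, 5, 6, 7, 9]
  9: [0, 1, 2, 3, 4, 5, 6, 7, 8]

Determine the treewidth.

A width-4 tree decomposition is:
Bags: B1 = {2, 3, 4, 8, 9}  B2 = {1, 2, 3, 8, 9}  B3 = {0, 2, 4, 8, 9}  B4 = {0, 2, 5, 8, 9}  B5 = {1, 2, 7, 8, 9}  B6 = {2, 4, 6, 8, 9}
Tree: B1–B2, B1–B3, B3–B4, B2–B5, B1–B6
Each bag holds 5 vertices, so the decomposition has width 4, which upper-bounds the treewidth. For the lower bound, the 5 vertices {1, 2, 3, 8, 9} are pairwise adjacent, and any tree decomposition puts a clique entirely inside one bag — forcing width ≥ 4. Therefore the treewidth is 4.

4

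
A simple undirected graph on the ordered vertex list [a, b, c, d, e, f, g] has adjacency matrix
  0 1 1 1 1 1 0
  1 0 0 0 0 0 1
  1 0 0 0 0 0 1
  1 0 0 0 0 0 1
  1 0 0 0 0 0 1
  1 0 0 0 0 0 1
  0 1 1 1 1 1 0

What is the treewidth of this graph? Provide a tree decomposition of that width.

The largest bag has 3 vertices, giving width 2; this decomposition certifies tw(G) ≤ 2. For the lower bound, G contains the cycle a–b–g–d–a, so G is not a forest; only forests have treewidth ≤ 1, hence tw(G) ≥ 2. Combining the bounds, tw(G) = 2.

Treewidth 2.
One such decomposition:
Bags: B1 = {a, b, g}  B2 = {a, d, g}  B3 = {a, c, g}  B4 = {a, f, g}  B5 = {a, e, g}
Tree: B1–B2, B2–B3, B3–B4, B4–B5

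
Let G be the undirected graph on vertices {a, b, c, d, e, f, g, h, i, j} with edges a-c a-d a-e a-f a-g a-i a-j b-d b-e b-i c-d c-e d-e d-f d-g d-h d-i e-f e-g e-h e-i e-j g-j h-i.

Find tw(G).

A width-3 tree decomposition is:
Bags: B1 = {a, d, e, i}  B2 = {a, d, e, g}  B3 = {a, e, g, j}  B4 = {d, e, h, i}  B5 = {a, d, e, f}  B6 = {b, d, e, i}  B7 = {a, c, d, e}
Tree: B1–B2, B2–B3, B1–B4, B2–B5, B1–B6, B1–B7
Each bag holds 4 vertices, so the decomposition has width 3, which upper-bounds the treewidth. For the lower bound, the 4 vertices {d, e, h, i} are pairwise adjacent, and any tree decomposition puts a clique entirely inside one bag — forcing width ≥ 3. The upper and lower bounds meet at 3, so that is the treewidth.

3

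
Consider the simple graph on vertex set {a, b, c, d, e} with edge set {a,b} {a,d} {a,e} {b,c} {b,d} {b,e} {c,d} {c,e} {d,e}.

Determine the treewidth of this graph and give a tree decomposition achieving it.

Treewidth 3.
Bags: B1 = {b, c, d, e}  B2 = {a, b, d, e}
Tree: B1–B2

Every bag has size at most 4, so the width is 4 − 1 = 3 and tw(G) ≤ 3. On the other hand G contains the 4-clique {b, c, d, e}. A clique must lie in a single bag of any decomposition, so no decomposition can have width below 3. Combining the bounds, tw(G) = 3.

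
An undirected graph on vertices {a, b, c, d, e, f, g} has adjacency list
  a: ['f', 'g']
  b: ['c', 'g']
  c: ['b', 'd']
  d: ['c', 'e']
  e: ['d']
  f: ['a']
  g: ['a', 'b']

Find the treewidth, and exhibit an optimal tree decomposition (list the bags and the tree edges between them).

Treewidth 1.
One such decomposition:
Bags: B1 = {d, e}  B2 = {c, d}  B3 = {b, c}  B4 = {b, g}  B5 = {a, g}  B6 = {a, f}
Tree: B1–B2, B2–B3, B3–B4, B4–B5, B5–B6

The largest bag has 2 vertices, giving width 1; this decomposition certifies tw(G) ≤ 1. G has an edge, so its treewidth is at least 1. Therefore the treewidth is 1.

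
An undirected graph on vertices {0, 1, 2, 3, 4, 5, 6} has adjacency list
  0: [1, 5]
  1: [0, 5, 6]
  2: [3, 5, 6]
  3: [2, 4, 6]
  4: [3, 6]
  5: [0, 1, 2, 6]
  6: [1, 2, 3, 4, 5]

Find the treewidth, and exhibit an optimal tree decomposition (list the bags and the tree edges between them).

Every bag has size at most 3, so the width is 3 − 1 = 2 and tw(G) ≤ 2. Conversely, {0, 1, 5} is a clique of size 3, and the vertices of any clique must share a bag in every tree decomposition; so some bag has ≥ 3 vertices and tw(G) ≥ 2. The upper and lower bounds meet at 2, so that is the treewidth.

Treewidth 2.
Bags: B1 = {3, 4, 6}  B2 = {2, 3, 6}  B3 = {2, 5, 6}  B4 = {1, 5, 6}  B5 = {0, 1, 5}
Tree: B1–B2, B2–B3, B3–B4, B4–B5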